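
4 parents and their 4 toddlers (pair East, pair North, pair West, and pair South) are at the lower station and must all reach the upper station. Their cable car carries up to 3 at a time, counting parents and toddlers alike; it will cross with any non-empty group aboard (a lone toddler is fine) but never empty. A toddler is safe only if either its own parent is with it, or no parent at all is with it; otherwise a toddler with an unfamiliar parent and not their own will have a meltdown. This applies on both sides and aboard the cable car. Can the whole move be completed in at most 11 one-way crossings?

Yes — this plan uses 9 crossings (≤ 11):
1. parent East and toddler East cross → the upper station.
2. parent East crosses ← the lower station.
3. parent East, parent North, and toddler North cross → the upper station.
4. parent East and toddler East cross ← the lower station.
5. parent East, parent South, and parent West cross → the upper station.
6. toddler North crosses ← the lower station.
7. toddler East and toddler North cross → the upper station.
8. toddler East crosses ← the lower station.
9. toddler East, toddler South, and toddler West cross → the upper station.

Yes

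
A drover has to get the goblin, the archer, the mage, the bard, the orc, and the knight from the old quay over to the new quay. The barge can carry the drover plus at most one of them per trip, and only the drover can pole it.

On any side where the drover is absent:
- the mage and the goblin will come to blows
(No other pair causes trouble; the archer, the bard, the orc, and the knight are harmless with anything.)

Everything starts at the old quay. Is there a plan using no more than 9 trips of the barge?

Counting alone: the drover can take at most 1 across per trip to the new quay, so moving all 6 needs at least 6 loaded trips out, with a return between consecutive ones — at least 11 crossings.
Since 9 < 11, 9 crossings cannot be enough. (The shortest complete plan in fact takes 11:)
1. Drover goes to the new quay with the goblin.  [the old quay: the archer, the bard, the knight, the mage, the orc | the new quay: the goblin]
2. Drover goes back to the old quay alone.  [the old quay: the archer, the bard, the knight, the mage, the orc | the new quay: the goblin]
3. Drover goes to the new quay with the archer.  [the old quay: the bard, the knight, the mage, the orc | the new quay: the archer, the goblin]
4. Drover goes back to the old quay alone.  [the old quay: the bard, the knight, the mage, the orc | the new quay: the archer, the goblin]
5. Drover goes to the new quay with the bard.  [the old quay: the knight, the mage, the orc | the new quay: the archer, the bard, the goblin]
6. Drover goes back to the old quay alone.  [the old quay: the knight, the mage, the orc | the new quay: the archer, the bard, the goblin]
7. Drover goes to the new quay with the orc.  [the old quay: the knight, the mage | the new quay: the archer, the bard, the goblin, the orc]
8. Drover goes back to the old quay alone.  [the old quay: the knight, the mage | the new quay: the archer, the bard, the goblin, the orc]
9. Drover goes to the new quay with the knight.  [the old quay: the mage | the new quay: the archer, the bard, the goblin, the knight, the orc]
10. Drover goes back to the old quay alone.  [the old quay: the mage | the new quay: the archer, the bard, the goblin, the knight, the orc]
11. Drover goes to the new quay with the mage.  [the old quay: — | the new quay: the archer, the bard, the goblin, the knight, the mage, the orc]

No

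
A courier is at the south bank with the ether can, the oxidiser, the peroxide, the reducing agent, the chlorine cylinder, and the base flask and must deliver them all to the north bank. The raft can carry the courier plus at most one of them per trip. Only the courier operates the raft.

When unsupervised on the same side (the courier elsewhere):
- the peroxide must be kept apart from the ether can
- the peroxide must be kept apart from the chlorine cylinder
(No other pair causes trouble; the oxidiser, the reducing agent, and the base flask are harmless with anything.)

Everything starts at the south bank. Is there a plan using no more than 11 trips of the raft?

Counting alone: the courier can take at most 1 across per trip to the north bank, so moving all 6 needs at least 6 loaded trips out, with a return between consecutive ones — at least 11 crossings.
The safety rule pushes this higher. Following every safe sequence of crossings, the most of the 6 that can be at the north bank as the raft arrives there on crossing 11 is 5 — never all 6.
So the move cannot be finished within 11 crossings. (The shortest complete plan takes 13:)
1. Courier goes to the north bank with the peroxide.  [the south bank: the base flask, the chlorine cylinder, the ether can, the oxidiser, the reducing agent | the north bank: the peroxide]
2. Courier goes back to the south bank alone.  [the south bank: the base flask, the chlorine cylinder, the ether can, the oxidiser, the reducing agent | the north bank: the peroxide]
3. Courier goes to the north bank with the ether can.  [the south bank: the base flask, the chlorine cylinder, the oxidiser, the reducing agent | the north bank: the ether can, the peroxide]
4. Courier goes back to the south bank with the peroxide.  [the south bank: the base flask, the chlorine cylinder, the oxidiser, the peroxide, the reducing agent | the north bank: the ether can]
5. Courier goes to the north bank with the chlorine cylinder.  [the south bank: the base flask, the oxidiser, the peroxide, the reducing agent | the north bank: the chlorine cylinder, the ether can]
6. Courier goes back to the south bank alone.  [the south bank: the base flask, the oxidiser, the peroxide, the reducing agent | the north bank: the chlorine cylinder, the ether can]
7. Courier goes to the north bank with the oxidiser.  [the south bank: the base flask, the peroxide, the reducing agent | the north bank: the chlorine cylinder, the ether can, the oxidiser]
8. Courier goes back to the south bank alone.  [the south bank: the base flask, the peroxide, the reducing agent | the north bank: the chlorine cylinder, the ether can, the oxidiser]
9. Courier goes to the north bank with the reducing agent.  [the south bank: the base flask, the peroxide | the north bank: the chlorine cylinder, the ether can, the oxidiser, the reducing agent]
10. Courier goes back to the south bank alone.  [the south bank: the base flask, the peroxide | the north bank: the chlorine cylinder, the ether can, the oxidiser, the reducing agent]
11. Courier goes to the north bank with the base flask.  [the south bank: the peroxide | the north bank: the base flask, the chlorine cylinder, the ether can, the oxidiser, the reducing agent]
12. Courier goes back to the south bank alone.  [the south bank: the peroxide | the north bank: the base flask, the chlorine cylinder, the ether can, the oxidiser, the reducing agent]
13. Courier goes to the north bank with the peroxide.  [the south bank: — | the north bank: the base flask, the chlorine cylinder, the ether can, the oxidiser, the peroxide, the reducing agent]

No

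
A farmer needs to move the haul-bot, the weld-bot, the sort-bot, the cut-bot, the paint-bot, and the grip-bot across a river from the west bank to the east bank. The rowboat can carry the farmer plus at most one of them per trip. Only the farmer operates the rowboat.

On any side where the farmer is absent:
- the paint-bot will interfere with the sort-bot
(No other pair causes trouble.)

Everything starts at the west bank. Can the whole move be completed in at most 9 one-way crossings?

Counting alone: the farmer can take at most 1 across per trip to the east bank, so moving all 6 needs at least 6 loaded trips out, with a return between consecutive ones — at least 11 crossings.
Since 9 < 11, 9 crossings cannot be enough. (The shortest complete plan in fact takes 11:)
1. Farmer goes to the east bank with the sort-bot.  [the west bank: the cut-bot, the grip-bot, the haul-bot, the paint-bot, the weld-bot | the east bank: the sort-bot]
2. Farmer goes back to the west bank alone.  [the west bank: the cut-bot, the grip-bot, the haul-bot, the paint-bot, the weld-bot | the east bank: the sort-bot]
3. Farmer goes to the east bank with the haul-bot.  [the west bank: the cut-bot, the grip-bot, the paint-bot, the weld-bot | the east bank: the haul-bot, the sort-bot]
4. Farmer goes back to the west bank alone.  [the west bank: the cut-bot, the grip-bot, the paint-bot, the weld-bot | the east bank: the haul-bot, the sort-bot]
5. Farmer goes to the east bank with the weld-bot.  [the west bank: the cut-bot, the grip-bot, the paint-bot | the east bank: the haul-bot, the sort-bot, the weld-bot]
6. Farmer goes back to the west bank alone.  [the west bank: the cut-bot, the grip-bot, the paint-bot | the east bank: the haul-bot, the sort-bot, the weld-bot]
7. Farmer goes to the east bank with the cut-bot.  [the west bank: the grip-bot, the paint-bot | the east bank: the cut-bot, the haul-bot, the sort-bot, the weld-bot]
8. Farmer goes back to the west bank alone.  [the west bank: the grip-bot, the paint-bot | the east bank: the cut-bot, the haul-bot, the sort-bot, the weld-bot]
9. Farmer goes to the east bank with the grip-bot.  [the west bank: the paint-bot | the east bank: the cut-bot, the grip-bot, the haul-bot, the sort-bot, the weld-bot]
10. Farmer goes back to the west bank alone.  [the west bank: the paint-bot | the east bank: the cut-bot, the grip-bot, the haul-bot, the sort-bot, the weld-bot]
11. Farmer goes to the east bank with the paint-bot.  [the west bank: — | the east bank: the cut-bot, the grip-bot, the haul-bot, the paint-bot, the sort-bot, the weld-bot]

No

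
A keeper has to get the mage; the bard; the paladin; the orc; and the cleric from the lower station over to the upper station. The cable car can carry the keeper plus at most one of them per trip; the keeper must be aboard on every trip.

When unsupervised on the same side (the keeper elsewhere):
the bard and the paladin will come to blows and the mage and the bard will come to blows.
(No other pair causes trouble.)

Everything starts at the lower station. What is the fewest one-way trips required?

Counting alone: the keeper can take at most 1 across per trip to the upper station, so moving all 5 needs at least 5 loaded trips out, with a return between consecutive ones — at least 9 crossings.
The safety rule pushes this higher. Following every safe sequence of crossings, the most of the 5 that can be at the upper station as the cable car arrives there on crossing 9 is 4 — never all 5.
So no plan with fewer than 11 crossings exists, and this one achieves 11:
1. Keeper goes to the upper station with the bard.  [the lower station: the cleric, the mage, the orc, the paladin | the upper station: the bard]
2. Keeper goes back to the lower station alone.  [the lower station: the cleric, the mage, the orc, the paladin | the upper station: the bard]
3. Keeper goes to the upper station with the mage.  [the lower station: the cleric, the orc, the paladin | the upper station: the bard, the mage]
4. Keeper goes back to the lower station with the bard.  [the lower station: the bard, the cleric, the orc, the paladin | the upper station: the mage]
5. Keeper goes to the upper station with the paladin.  [the lower station: the bard, the cleric, the orc | the upper station: the mage, the paladin]
6. Keeper goes back to the lower station alone.  [the lower station: the bard, the cleric, the orc | the upper station: the mage, the paladin]
7. Keeper goes to the upper station with the orc.  [the lower station: the bard, the cleric | the upper station: the mage, the orc, the paladin]
8. Keeper goes back to the lower station alone.  [the lower station: the bard, the cleric | the upper station: the mage, the orc, the paladin]
9. Keeper goes to the upper station with the cleric.  [the lower station: the bard | the upper station: the cleric, the mage, the orc, the paladin]
10. Keeper goes back to the lower station alone.  [the lower station: the bard | the upper station: the cleric, the mage, the orc, the paladin]
11. Keeper goes to the upper station with the bard.  [the lower station: — | the upper station: the bard, the cleric, the mage, the orc, the paladin]

11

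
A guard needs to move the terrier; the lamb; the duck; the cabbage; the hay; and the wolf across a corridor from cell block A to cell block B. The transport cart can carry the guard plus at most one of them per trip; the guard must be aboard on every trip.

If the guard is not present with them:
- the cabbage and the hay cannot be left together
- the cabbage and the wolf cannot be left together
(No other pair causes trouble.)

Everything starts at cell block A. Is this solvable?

Yes

1. Guard goes to cell block B with the cabbage.  [cell block A: the duck, the hay, the lamb, the terrier, the wolf | cell block B: the cabbage]
2. Guard goes back to cell block A alone.  [cell block A: the duck, the hay, the lamb, the terrier, the wolf | cell block B: the cabbage]
3. Guard goes to cell block B with the terrier.  [cell block A: the duck, the hay, the lamb, the wolf | cell block B: the cabbage, the terrier]
4. Guard goes back to cell block A alone.  [cell block A: the duck, the hay, the lamb, the wolf | cell block B: the cabbage, the terrier]
5. Guard goes to cell block B with the lamb.  [cell block A: the duck, the hay, the wolf | cell block B: the cabbage, the lamb, the terrier]
6. Guard goes back to cell block A alone.  [cell block A: the duck, the hay, the wolf | cell block B: the cabbage, the lamb, the terrier]
7. Guard goes to cell block B with the duck.  [cell block A: the hay, the wolf | cell block B: the cabbage, the duck, the lamb, the terrier]
8. Guard goes back to cell block A alone.  [cell block A: the hay, the wolf | cell block B: the cabbage, the duck, the lamb, the terrier]
9. Guard goes to cell block B with the hay.  [cell block A: the wolf | cell block B: the cabbage, the duck, the hay, the lamb, the terrier]
10. Guard goes back to cell block A with the cabbage.  [cell block A: the cabbage, the wolf | cell block B: the duck, the hay, the lamb, the terrier]
11. Guard goes to cell block B with the wolf.  [cell block A: the cabbage | cell block B: the duck, the hay, the lamb, the terrier, the wolf]
12. Guard goes back to cell block A alone.  [cell block A: the cabbage | cell block B: the duck, the hay, the lamb, the terrier, the wolf]
13. Guard goes to cell block B with the cabbage.  [cell block A: — | cell block B: the cabbage, the duck, the hay, the lamb, the terrier, the wolf]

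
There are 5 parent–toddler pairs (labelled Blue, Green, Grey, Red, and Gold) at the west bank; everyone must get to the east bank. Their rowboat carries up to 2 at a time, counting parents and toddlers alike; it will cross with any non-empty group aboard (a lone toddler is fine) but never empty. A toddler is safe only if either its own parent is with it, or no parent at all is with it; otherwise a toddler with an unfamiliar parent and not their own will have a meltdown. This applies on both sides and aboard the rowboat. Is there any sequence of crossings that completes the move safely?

Following every safe sequence of crossings from the start, the most of the 10 that can be at the east bank as the rowboat arrives there on crossings 1, 3, 5, 7 is 2, 3, 4, 5 respectively; the best ever achieved is 5 of 10.
From crossing 9 on, no configuration arises that was not already reachable earlier: only 82 distinct safe configurations (who is on which side, and where the rowboat is) can ever be reached, none of them has everyone across, and every continuation just revisits them. So no valid plan exists.

No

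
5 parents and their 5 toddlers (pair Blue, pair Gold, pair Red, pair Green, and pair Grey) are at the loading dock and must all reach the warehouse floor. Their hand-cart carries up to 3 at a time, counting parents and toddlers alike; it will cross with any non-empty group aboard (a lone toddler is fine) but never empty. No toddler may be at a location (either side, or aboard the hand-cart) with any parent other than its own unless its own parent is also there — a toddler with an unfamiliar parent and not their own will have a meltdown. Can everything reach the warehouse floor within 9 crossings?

No

Counting alone: each trip to the warehouse floor takes at most 3 across and each return brings at least 1 back, so after t trips out (and t−1 returns) at most 3t − (t−1) of the 10 are across; that first reaches 10 at t = 5, so at least 9 crossings are needed.
The safety rule pushes this higher. Following every safe sequence of crossings, the most of the 10 that can be at the warehouse floor as the hand-cart arrives there on crossing 9 is 9 — never all 10.
So the move cannot be finished within 9 crossings. (The shortest complete plan takes 11:)
1. parent Blue and toddler Blue cross → the warehouse floor.
2. parent Blue crosses ← the loading dock.
3. toddler Gold, toddler Green, and toddler Red cross → the warehouse floor.
4. toddler Blue crosses ← the loading dock.
5. parent Gold, parent Green, and parent Red cross → the warehouse floor.
6. parent Gold and toddler Gold cross ← the loading dock.
7. parent Blue, parent Gold, and parent Grey cross → the warehouse floor.
8. toddler Red crosses ← the loading dock.
9. toddler Blue and toddler Gold cross → the warehouse floor.
10. toddler Blue crosses ← the loading dock.
11. toddler Blue, toddler Grey, and toddler Red cross → the warehouse floor.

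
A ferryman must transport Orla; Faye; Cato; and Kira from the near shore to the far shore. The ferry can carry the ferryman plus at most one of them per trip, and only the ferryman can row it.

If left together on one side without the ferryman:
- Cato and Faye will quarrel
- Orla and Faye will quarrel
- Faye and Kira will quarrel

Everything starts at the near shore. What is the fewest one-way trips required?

impossible

Following every safe sequence of crossings from the start, the most of the 4 that can be at the far shore as the ferry arrives there on crossings 1, 3 is 1, 2 respectively; the best ever achieved is 2 of 4.
From crossing 5 on, no configuration arises that was not already reachable earlier: only 9 distinct safe configurations (who is on which side, and where the ferry is) can ever be reached, none of them has everyone across, and every continuation just revisits them. So no valid plan exists.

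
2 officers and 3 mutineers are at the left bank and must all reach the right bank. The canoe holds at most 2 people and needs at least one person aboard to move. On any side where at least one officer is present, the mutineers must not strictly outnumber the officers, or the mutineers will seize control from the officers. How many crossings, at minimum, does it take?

impossible

The mutineers already outnumber the officers at the left bank before anyone moves, so the starting position itself is disallowed.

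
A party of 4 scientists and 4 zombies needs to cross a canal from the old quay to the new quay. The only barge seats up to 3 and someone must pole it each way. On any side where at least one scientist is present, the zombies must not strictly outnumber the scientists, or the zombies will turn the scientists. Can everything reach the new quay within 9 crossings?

Yes — this plan uses 9 crossings (≤ 9):
1. 2 zombies → the new quay.  (the old quay: 4S 2Z; the new quay: 0S 2Z)
2. 1 zombie ← the old quay.  (the old quay: 4S 3Z; the new quay: 0S 1Z)
3. 3 zombies → the new quay.  (the old quay: 4S 0Z; the new quay: 0S 4Z)
4. 1 zombie ← the old quay.  (the old quay: 4S 1Z; the new quay: 0S 3Z)
5. 3 scientists → the new quay.  (the old quay: 1S 1Z; the new quay: 3S 3Z)
6. 1 scientist and 1 zombie ← the old quay.  (the old quay: 2S 2Z; the new quay: 2S 2Z)
7. 2 scientists → the new quay.  (the old quay: 0S 2Z; the new quay: 4S 2Z)
8. 1 zombie ← the old quay.  (the old quay: 0S 3Z; the new quay: 4S 1Z)
9. 3 zombies → the new quay.  (the old quay: 0S 0Z; the new quay: 4S 4Z)

Yes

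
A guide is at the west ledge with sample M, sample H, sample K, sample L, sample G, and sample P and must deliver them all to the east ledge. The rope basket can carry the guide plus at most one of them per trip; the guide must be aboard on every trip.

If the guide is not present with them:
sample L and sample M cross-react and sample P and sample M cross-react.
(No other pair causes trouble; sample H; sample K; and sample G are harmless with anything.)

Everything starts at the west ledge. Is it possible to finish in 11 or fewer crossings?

No

Counting alone: the guide can take at most 1 across per trip to the east ledge, so moving all 6 needs at least 6 loaded trips out, with a return between consecutive ones — at least 11 crossings.
The safety rule pushes this higher. Following every safe sequence of crossings, the most of the 6 that can be at the east ledge as the rope basket arrives there on crossing 11 is 5 — never all 6.
So the move cannot be finished within 11 crossings. (The shortest complete plan takes 13:)
1. Guide goes to the east ledge with sample M.
2. Guide goes back to the west ledge alone.
3. Guide goes to the east ledge with sample H.
4. Guide goes back to the west ledge alone.
5. Guide goes to the east ledge with sample K.
6. Guide goes back to the west ledge alone.
7. Guide goes to the east ledge with sample L.
8. Guide goes back to the west ledge with sample M.
9. Guide goes to the east ledge with sample P.
10. Guide goes back to the west ledge alone.
11. Guide goes to the east ledge with sample G.
12. Guide goes back to the west ledge alone.
13. Guide goes to the east ledge with sample M.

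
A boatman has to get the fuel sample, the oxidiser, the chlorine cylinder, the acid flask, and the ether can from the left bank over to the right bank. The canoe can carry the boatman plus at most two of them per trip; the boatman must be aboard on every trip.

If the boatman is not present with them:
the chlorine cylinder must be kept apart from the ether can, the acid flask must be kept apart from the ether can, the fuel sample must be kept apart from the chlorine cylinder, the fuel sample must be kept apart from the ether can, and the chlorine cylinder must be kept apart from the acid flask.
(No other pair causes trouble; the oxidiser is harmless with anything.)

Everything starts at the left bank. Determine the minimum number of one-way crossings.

7

Counting alone: the boatman can take at most 2 across per trip to the right bank, so moving all 5 needs at least 3 loaded trips out, with a return between consecutive ones — at least 5 crossings.
The safety rule pushes this higher. Following every safe sequence of crossings, the most of the 5 that can be at the right bank as the canoe arrives there on crossing 5 is 4 — never all 5.
So no plan with fewer than 7 crossings exists, and this one achieves 7:
1. Boatman goes to the right bank with the chlorine cylinder and the ether can.  [the left bank: the acid flask, the fuel sample, the oxidiser | the right bank: the chlorine cylinder, the ether can]
2. Boatman goes back to the left bank with the chlorine cylinder.  [the left bank: the acid flask, the chlorine cylinder, the fuel sample, the oxidiser | the right bank: the ether can]
3. Boatman goes to the right bank with the acid flask and the fuel sample.  [the left bank: the chlorine cylinder, the oxidiser | the right bank: the acid flask, the ether can, the fuel sample]
4. Boatman goes back to the left bank with the ether can.  [the left bank: the chlorine cylinder, the ether can, the oxidiser | the right bank: the acid flask, the fuel sample]
5. Boatman goes to the right bank with the chlorine cylinder and the oxidiser.  [the left bank: the ether can | the right bank: the acid flask, the chlorine cylinder, the fuel sample, the oxidiser]
6. Boatman goes back to the left bank with the chlorine cylinder.  [the left bank: the chlorine cylinder, the ether can | the right bank: the acid flask, the fuel sample, the oxidiser]
7. Boatman goes to the right bank with the chlorine cylinder and the ether can.  [the left bank: — | the right bank: the acid flask, the chlorine cylinder, the ether can, the fuel sample, the oxidiser]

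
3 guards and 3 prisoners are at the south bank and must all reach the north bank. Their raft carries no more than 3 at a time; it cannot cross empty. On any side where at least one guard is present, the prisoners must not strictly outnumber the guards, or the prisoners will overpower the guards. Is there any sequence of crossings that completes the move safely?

Yes

1. 2 prisoners → the north bank.  (the south bank: 3G 1P; the north bank: 0G 2P)
2. 1 prisoner ← the south bank.  (the south bank: 3G 2P; the north bank: 0G 1P)
3. 3 guards → the north bank.  (the south bank: 0G 2P; the north bank: 3G 1P)
4. 1 prisoner ← the south bank.  (the south bank: 0G 3P; the north bank: 3G 0P)
5. 3 prisoners → the north bank.  (the south bank: 0G 0P; the north bank: 3G 3P)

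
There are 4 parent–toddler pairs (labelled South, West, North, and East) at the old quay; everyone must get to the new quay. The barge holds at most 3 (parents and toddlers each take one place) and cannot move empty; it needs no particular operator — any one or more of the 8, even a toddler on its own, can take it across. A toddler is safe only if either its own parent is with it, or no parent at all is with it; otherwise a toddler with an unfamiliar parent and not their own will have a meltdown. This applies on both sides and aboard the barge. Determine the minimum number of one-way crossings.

Counting alone: each trip to the new quay takes at most 3 across and each return brings at least 1 back, so after t trips out (and t−1 returns) at most 3t − (t−1) of the 8 are across; that first reaches 8 at t = 4, so at least 7 crossings are needed.
The safety rule pushes this higher. Following every safe sequence of crossings, the most of the 8 that can be at the new quay as the barge arrives there on crossing 7 is 7 — never all 8.
So no plan with fewer than 9 crossings exists, and this one achieves 9:
1. parent South and toddler South cross → the new quay.
2. parent South crosses ← the old quay.
3. parent South, parent West, and toddler West cross → the new quay.
4. parent South and toddler South cross ← the old quay.
5. parent East, parent North, and parent South cross → the new quay.
6. toddler West crosses ← the old quay.
7. toddler South and toddler West cross → the new quay.
8. toddler South crosses ← the old quay.
9. toddler East, toddler North, and toddler South cross → the new quay.

9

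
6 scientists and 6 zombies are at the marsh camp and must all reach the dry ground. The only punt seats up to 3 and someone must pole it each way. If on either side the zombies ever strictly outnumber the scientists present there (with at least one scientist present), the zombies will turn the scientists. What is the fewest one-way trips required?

impossible

Following every safe sequence of crossings from the start, the most of the 12 that can be at the dry ground as the punt arrives there on crossings 1, 3, 5 is 3, 5, 6 respectively; the best ever achieved is 6 of 12.
From crossing 7 on, no configuration arises that was not already reachable earlier: only 17 distinct safe configurations (who is on which side, and where the punt is) can ever be reached, none of them has everyone across, and every continuation just revisits them. They are: 0 scientists + 0 zombies across (punt back at the start); 0 scientists + 1 zombie across (punt there); 0 scientists + 1 zombie across (punt back at the start); 0 scientists + 2 zombies across (punt there); 0 scientists + 2 zombies across (punt back at the start); 0 scientists + 3 zombies across (punt there); 0 scientists + 3 zombies across (punt back at the start); 0 scientists + 4 zombies across (punt there); 0 scientists + 4 zombies across (punt back at the start); 0 scientists + 5 zombies across (punt there); 0 scientists + 5 zombies across (punt back at the start); 0 scientists + 6 zombies across (punt there); 1 scientist + 1 zombie across (punt there); 1 scientist + 1 zombie across (punt back at the start); 2 scientists + 2 zombies across (punt there); 2 scientists + 2 zombies across (punt back at the start); 3 scientists + 3 zombies across (punt there). So no valid plan exists.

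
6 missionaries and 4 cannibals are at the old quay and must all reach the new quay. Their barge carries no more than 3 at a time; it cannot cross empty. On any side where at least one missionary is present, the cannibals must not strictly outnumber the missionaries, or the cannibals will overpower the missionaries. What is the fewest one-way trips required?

9

Counting alone: each trip to the new quay takes at most 3 across and each return brings at least 1 back, so after t trips out (and t−1 returns) at most 3t − (t−1) of the 10 are across; that first reaches 10 at t = 5, so at least 9 crossings are needed.
The plan below uses exactly 9 crossings, so it is optimal:
1. 2 cannibals → the new quay.  (the old quay: 6M 2C; the new quay: 0M 2C)
2. 1 cannibal ← the old quay.  (the old quay: 6M 3C; the new quay: 0M 1C)
3. 3 cannibals → the new quay.  (the old quay: 6M 0C; the new quay: 0M 4C)
4. 1 cannibal ← the old quay.  (the old quay: 6M 1C; the new quay: 0M 3C)
5. 3 missionaries → the new quay.  (the old quay: 3M 1C; the new quay: 3M 3C)
6. 1 cannibal ← the old quay.  (the old quay: 3M 2C; the new quay: 3M 2C)
7. 1 missionary and 2 cannibals → the new quay.  (the old quay: 2M 0C; the new quay: 4M 4C)
8. 1 cannibal ← the old quay.  (the old quay: 2M 1C; the new quay: 4M 3C)
9. 2 missionaries and 1 cannibal → the new quay.  (the old quay: 0M 0C; the new quay: 6M 4C)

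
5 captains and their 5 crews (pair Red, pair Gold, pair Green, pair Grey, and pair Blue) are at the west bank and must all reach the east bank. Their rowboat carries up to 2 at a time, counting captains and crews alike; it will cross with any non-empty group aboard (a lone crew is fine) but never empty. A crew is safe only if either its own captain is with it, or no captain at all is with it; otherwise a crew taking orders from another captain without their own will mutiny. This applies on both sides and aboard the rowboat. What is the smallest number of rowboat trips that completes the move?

impossible

Following every safe sequence of crossings from the start, the most of the 10 that can be at the east bank as the rowboat arrives there on crossings 1, 3, 5, 7 is 2, 3, 4, 5 respectively; the best ever achieved is 5 of 10.
From crossing 9 on, no configuration arises that was not already reachable earlier: only 82 distinct safe configurations (who is on which side, and where the rowboat is) can ever be reached, none of them has everyone across, and every continuation just revisits them. So no valid plan exists.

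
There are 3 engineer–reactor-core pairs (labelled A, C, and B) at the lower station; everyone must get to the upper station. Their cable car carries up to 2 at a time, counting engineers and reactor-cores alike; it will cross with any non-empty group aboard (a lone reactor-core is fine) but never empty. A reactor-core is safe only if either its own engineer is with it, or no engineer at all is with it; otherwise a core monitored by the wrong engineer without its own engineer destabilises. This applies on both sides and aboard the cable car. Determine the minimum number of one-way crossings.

Counting alone: each trip to the upper station takes at most 2 across and each return brings at least 1 back, so after t trips out (and t−1 returns) at most 2t − (t−1) of the 6 are across; that first reaches 6 at t = 5, so at least 9 crossings are needed.
The safety rule pushes this higher. Following every safe sequence of crossings, the most of the 6 that can be at the upper station as the cable car arrives there on crossing 9 is 5 — never all 6.
So no plan with fewer than 11 crossings exists, and this one achieves 11:
1. engineer A and reactor-core A cross → the upper station.
2. engineer A crosses ← the lower station.
3. reactor-core B and reactor-core C cross → the upper station.
4. reactor-core A crosses ← the lower station.
5. engineer B and engineer C cross → the upper station.
6. engineer C and reactor-core C cross ← the lower station.
7. engineer A and engineer C cross → the upper station.
8. reactor-core B crosses ← the lower station.
9. reactor-core A and reactor-core C cross → the upper station.
10. engineer B crosses ← the lower station.
11. engineer B and reactor-core B cross → the upper station.

11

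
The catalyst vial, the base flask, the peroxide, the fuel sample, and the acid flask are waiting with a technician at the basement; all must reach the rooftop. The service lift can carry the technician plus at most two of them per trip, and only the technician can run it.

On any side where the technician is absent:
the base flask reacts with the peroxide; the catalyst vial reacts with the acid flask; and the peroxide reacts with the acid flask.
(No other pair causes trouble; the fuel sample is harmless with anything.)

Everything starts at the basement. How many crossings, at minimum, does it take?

5

Counting alone: the technician can take at most 2 across per trip to the rooftop, so moving all 5 needs at least 3 loaded trips out, with a return between consecutive ones — at least 5 crossings.
The plan below uses exactly 5 crossings, so it is optimal:
1. Technician goes to the rooftop with the catalyst vial and the peroxide.
2. Technician goes back to the basement alone.
3. Technician goes to the rooftop with the fuel sample.
4. Technician goes back to the basement alone.
5. Technician goes to the rooftop with the acid flask and the base flask.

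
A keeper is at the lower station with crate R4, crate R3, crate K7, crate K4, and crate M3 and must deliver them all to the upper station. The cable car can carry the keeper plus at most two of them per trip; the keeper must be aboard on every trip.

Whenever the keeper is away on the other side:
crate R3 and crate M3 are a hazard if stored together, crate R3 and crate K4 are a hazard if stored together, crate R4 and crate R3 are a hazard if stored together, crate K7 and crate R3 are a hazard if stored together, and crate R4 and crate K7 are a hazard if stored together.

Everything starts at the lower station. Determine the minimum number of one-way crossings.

7

Counting alone: the keeper can take at most 2 across per trip to the upper station, so moving all 5 needs at least 3 loaded trips out, with a return between consecutive ones — at least 5 crossings.
The safety rule pushes this higher. Following every safe sequence of crossings, the most of the 5 that can be at the upper station as the cable car arrives there on crossing 5 is 4 — never all 5.
So no plan with fewer than 7 crossings exists, and this one achieves 7:
1. Keeper goes to the upper station with crate R3 and crate R4.  [the lower station: crate K4, crate K7, crate M3 | the upper station: crate R3, crate R4]
2. Keeper goes back to the lower station with crate R4.  [the lower station: crate K4, crate K7, crate M3, crate R4 | the upper station: crate R3]
3. Keeper goes to the upper station with crate K4 and crate R4.  [the lower station: crate K7, crate M3 | the upper station: crate K4, crate R3, crate R4]
4. Keeper goes back to the lower station with crate R3.  [the lower station: crate K7, crate M3, crate R3 | the upper station: crate K4, crate R4]
5. Keeper goes to the upper station with crate M3 and crate R3.  [the lower station: crate K7 | the upper station: crate K4, crate M3, crate R3, crate R4]
6. Keeper goes back to the lower station with crate R3.  [the lower station: crate K7, crate R3 | the upper station: crate K4, crate M3, crate R4]
7. Keeper goes to the upper station with crate K7 and crate R3.  [the lower station: — | the upper station: crate K4, crate K7, crate M3, crate R3, crate R4]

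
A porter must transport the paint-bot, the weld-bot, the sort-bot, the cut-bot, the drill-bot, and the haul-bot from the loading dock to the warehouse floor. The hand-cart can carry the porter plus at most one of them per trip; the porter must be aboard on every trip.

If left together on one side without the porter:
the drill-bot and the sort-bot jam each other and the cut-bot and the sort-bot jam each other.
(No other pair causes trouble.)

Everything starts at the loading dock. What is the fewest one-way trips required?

Counting alone: the porter can take at most 1 across per trip to the warehouse floor, so moving all 6 needs at least 6 loaded trips out, with a return between consecutive ones — at least 11 crossings.
The safety rule pushes this higher. Following every safe sequence of crossings, the most of the 6 that can be at the warehouse floor as the hand-cart arrives there on crossing 11 is 5 — never all 6.
So no plan with fewer than 13 crossings exists, and this one achieves 13:
1. Porter goes to the warehouse floor with the sort-bot.
2. Porter goes back to the loading dock alone.
3. Porter goes to the warehouse floor with the paint-bot.
4. Porter goes back to the loading dock alone.
5. Porter goes to the warehouse floor with the weld-bot.
6. Porter goes back to the loading dock alone.
7. Porter goes to the warehouse floor with the cut-bot.
8. Porter goes back to the loading dock with the sort-bot.
9. Porter goes to the warehouse floor with the drill-bot.
10. Porter goes back to the loading dock alone.
11. Porter goes to the warehouse floor with the haul-bot.
12. Porter goes back to the loading dock alone.
13. Porter goes to the warehouse floor with the sort-bot.

13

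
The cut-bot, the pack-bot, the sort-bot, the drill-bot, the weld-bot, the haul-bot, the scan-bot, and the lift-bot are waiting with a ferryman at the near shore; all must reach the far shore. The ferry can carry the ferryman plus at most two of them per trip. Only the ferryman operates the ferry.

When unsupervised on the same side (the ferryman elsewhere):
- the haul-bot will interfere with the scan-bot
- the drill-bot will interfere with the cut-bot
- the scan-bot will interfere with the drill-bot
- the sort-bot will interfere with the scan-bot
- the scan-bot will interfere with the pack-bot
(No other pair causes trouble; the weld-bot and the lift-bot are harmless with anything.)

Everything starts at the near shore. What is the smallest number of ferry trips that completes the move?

9

Counting alone: the ferryman can take at most 2 across per trip to the far shore, so moving all 8 needs at least 4 loaded trips out, with a return between consecutive ones — at least 7 crossings.
The safety rule pushes this higher. Following every safe sequence of crossings, the most of the 8 that can be at the far shore as the ferry arrives there on crossing 7 is 7 — never all 8.
So no plan with fewer than 9 crossings exists, and this one achieves 9:
1. Ferryman goes to the far shore with the cut-bot and the scan-bot.  [the near shore: the drill-bot, the haul-bot, the lift-bot, the pack-bot, the sort-bot, the weld-bot | the far shore: the cut-bot, the scan-bot]
2. Ferryman goes back to the near shore alone.  [the near shore: the drill-bot, the haul-bot, the lift-bot, the pack-bot, the sort-bot, the weld-bot | the far shore: the cut-bot, the scan-bot]
3. Ferryman goes to the far shore with the pack-bot and the sort-bot.  [the near shore: the drill-bot, the haul-bot, the lift-bot, the weld-bot | the far shore: the cut-bot, the pack-bot, the scan-bot, the sort-bot]
4. Ferryman goes back to the near shore with the scan-bot.  [the near shore: the drill-bot, the haul-bot, the lift-bot, the scan-bot, the weld-bot | the far shore: the cut-bot, the pack-bot, the sort-bot]
5. Ferryman goes to the far shore with the drill-bot and the haul-bot.  [the near shore: the lift-bot, the scan-bot, the weld-bot | the far shore: the cut-bot, the drill-bot, the haul-bot, the pack-bot, the sort-bot]
6. Ferryman goes back to the near shore with the cut-bot.  [the near shore: the cut-bot, the lift-bot, the scan-bot, the weld-bot | the far shore: the drill-bot, the haul-bot, the pack-bot, the sort-bot]
7. Ferryman goes to the far shore with the lift-bot and the weld-bot.  [the near shore: the cut-bot, the scan-bot | the far shore: the drill-bot, the haul-bot, the lift-bot, the pack-bot, the sort-bot, the weld-bot]
8. Ferryman goes back to the near shore alone.  [the near shore: the cut-bot, the scan-bot | the far shore: the drill-bot, the haul-bot, the lift-bot, the pack-bot, the sort-bot, the weld-bot]
9. Ferryman goes to the far shore with the cut-bot and the scan-bot.  [the near shore: — | the far shore: the cut-bot, the drill-bot, the haul-bot, the lift-bot, the pack-bot, the scan-bot, the sort-bot, the weld-bot]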